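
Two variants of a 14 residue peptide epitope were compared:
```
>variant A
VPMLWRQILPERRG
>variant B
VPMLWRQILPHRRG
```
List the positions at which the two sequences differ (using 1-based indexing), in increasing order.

11

Scanning 1-based: 11: E/H.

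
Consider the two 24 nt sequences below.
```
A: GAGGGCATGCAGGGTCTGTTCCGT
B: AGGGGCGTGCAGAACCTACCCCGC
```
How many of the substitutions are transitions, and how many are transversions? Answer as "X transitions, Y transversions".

10 transitions, 0 transversions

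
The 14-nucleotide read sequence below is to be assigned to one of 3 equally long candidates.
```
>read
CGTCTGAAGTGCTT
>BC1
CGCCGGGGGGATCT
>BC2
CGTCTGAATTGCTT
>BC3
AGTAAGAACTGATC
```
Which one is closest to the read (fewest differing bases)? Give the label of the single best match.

BC2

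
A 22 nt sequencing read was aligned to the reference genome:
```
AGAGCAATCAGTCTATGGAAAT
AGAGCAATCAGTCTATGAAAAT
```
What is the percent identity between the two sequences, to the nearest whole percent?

1 position differs (18), so 21 of 22 match: 21/22 = 95.45%.

95%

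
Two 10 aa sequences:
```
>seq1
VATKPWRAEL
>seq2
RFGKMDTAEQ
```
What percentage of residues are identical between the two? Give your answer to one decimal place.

7 positions differ (1, 2, 3, 5, 6, 7, 10), so 3 of 10 match: 3/10 = 30%.

30.0%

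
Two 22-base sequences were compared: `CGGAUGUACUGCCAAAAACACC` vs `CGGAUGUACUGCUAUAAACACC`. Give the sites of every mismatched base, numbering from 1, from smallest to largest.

13, 15

Differences at site 13 (C→U), site 15 (A→U).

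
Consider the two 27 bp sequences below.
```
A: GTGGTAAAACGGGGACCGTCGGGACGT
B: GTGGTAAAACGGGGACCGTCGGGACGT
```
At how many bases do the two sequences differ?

The two sequences are identical at every position.

0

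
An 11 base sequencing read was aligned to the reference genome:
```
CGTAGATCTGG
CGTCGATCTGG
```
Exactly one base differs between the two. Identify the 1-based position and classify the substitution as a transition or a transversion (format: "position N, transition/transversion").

Position 4 changes A→C. A is a purine and C is a pyrimidine, so this is a transversion.

position 4, transversion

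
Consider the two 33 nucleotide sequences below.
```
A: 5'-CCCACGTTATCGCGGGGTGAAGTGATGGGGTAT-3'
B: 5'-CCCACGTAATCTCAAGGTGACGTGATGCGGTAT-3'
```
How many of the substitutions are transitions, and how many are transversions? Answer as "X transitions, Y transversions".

Mismatches (1-based):
site 8: T→A (pyrimidine→purine, transversion)
site 12: G→T (purine→pyrimidine, transversion)
site 14: G→A (purine→purine, transition)
site 15: G→A (purine→purine, transition)
site 21: A→C (purine→pyrimidine, transversion)
site 28: G→C (purine→pyrimidine, transversion)

2 transitions, 4 transversions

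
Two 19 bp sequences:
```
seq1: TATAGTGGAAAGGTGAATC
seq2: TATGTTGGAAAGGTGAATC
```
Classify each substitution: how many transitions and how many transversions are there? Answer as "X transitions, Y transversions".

Mismatches (1-based):
position 4: A→G (purine→purine, transition)
position 5: G→T (purine→pyrimidine, transversion)

1 transition, 1 transversion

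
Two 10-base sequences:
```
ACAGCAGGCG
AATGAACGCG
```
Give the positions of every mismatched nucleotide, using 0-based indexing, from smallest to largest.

Scanning 0-based: 1: C/A; 2: A/T; 4: C/A; 6: G/C.

1, 2, 4, 6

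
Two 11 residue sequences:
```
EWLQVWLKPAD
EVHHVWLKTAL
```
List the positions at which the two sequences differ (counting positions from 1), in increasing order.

2, 3, 4, 9, 11

Differences at position 2 (W→V), position 3 (L→H), position 4 (Q→H), position 9 (P→T), position 11 (D→L).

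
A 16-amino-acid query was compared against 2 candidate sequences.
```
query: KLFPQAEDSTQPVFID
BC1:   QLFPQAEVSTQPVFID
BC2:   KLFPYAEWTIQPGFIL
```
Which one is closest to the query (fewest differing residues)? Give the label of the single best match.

BC1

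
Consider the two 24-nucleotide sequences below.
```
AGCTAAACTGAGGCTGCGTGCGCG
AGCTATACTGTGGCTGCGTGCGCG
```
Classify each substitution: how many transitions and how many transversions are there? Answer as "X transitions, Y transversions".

0 transitions, 2 transversions

Transitions (purine↔purine or pyrimidine↔pyrimidine): none.
Transversions (purine↔pyrimidine): 6 A→T, 11 A→T.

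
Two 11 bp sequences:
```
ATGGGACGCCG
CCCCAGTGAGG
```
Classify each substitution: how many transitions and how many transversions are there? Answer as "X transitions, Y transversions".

Transitions (purine↔purine or pyrimidine↔pyrimidine): 2 T→C, 5 G→A, 6 A→G, 7 C→T.
Transversions (purine↔pyrimidine): 1 A→C, 3 G→C, 4 G→C, 9 C→A, 10 C→G.

4 transitions, 5 transversions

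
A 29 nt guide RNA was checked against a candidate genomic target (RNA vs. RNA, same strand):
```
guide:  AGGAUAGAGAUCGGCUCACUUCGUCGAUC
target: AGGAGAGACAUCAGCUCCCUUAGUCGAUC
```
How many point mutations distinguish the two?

5

The sequences differ at positions 5, 9, 13, 18, 22 (1-based) — 5 in total.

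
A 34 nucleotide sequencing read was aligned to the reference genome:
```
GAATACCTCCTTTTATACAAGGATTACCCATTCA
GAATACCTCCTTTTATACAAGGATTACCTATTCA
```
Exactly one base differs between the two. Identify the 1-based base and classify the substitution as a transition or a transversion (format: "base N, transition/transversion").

base 29, transition

Base 29 changes C→T. C is a pyrimidine and T is a pyrimidine, so this is a transition.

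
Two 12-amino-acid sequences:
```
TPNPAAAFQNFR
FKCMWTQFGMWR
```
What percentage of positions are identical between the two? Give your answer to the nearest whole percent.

17%

Mismatches at positions 1, 2, 3, 4, 5, 6, 7, 9, 10, 11 (1-based): 10 of 12.
Identical positions: 2/12 = 16.67% → 17%.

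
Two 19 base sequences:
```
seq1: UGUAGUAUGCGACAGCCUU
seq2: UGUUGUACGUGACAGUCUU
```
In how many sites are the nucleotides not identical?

Comparing position by position, 4 sites differ: 4 (A/U), 8 (U/C), 10 (C/U), 16 (C/U).

4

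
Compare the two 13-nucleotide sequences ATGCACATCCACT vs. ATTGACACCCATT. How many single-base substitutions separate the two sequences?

The sequences differ at positions 3, 4, 8, 12 (1-based) — 4 in total.

4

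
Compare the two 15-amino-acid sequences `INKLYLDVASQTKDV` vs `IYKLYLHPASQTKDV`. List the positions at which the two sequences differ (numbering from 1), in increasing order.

2, 7, 8

Scanning 1-based: 2: N/Y; 7: D/H; 8: V/P.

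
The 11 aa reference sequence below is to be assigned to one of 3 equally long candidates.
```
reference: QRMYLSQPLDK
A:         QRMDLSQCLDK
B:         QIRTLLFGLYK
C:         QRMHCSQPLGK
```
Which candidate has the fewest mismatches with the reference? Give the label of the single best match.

A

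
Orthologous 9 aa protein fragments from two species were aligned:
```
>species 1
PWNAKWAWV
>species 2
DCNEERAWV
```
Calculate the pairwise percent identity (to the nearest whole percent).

44%

5 positions differ (1, 2, 4, 5, 6), so 4 of 9 match: 4/9 = 44.44%.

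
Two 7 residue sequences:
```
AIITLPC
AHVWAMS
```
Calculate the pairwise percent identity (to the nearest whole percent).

Mismatches at positions 2, 3, 4, 5, 6, 7 (1-based): 6 of 7.
Identical positions: 1/7 = 14.29% → 14%.

14%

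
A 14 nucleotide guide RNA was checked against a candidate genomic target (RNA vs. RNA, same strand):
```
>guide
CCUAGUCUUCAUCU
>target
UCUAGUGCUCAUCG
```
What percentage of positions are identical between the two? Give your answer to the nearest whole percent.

71%

Mismatches at positions 1, 7, 8, 14 (1-based): 4 of 14.
Identical positions: 10/14 = 71.43% → 71%.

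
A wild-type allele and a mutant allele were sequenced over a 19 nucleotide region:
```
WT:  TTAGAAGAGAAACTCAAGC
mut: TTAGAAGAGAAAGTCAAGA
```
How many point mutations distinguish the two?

The sequences differ at sites 13, 19 (1-based) — 2 in total.

2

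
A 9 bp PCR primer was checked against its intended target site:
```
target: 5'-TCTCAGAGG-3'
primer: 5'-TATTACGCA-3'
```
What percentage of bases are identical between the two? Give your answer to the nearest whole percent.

33%

Mismatches at positions 2, 4, 6, 7, 8, 9 (1-based): 6 of 9.
Identical positions: 3/9 = 33.33% → 33%.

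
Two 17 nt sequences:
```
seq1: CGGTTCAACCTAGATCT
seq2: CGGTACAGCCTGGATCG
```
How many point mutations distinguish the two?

4

Mismatches (1-based): position 5: T→A; position 8: A→G; position 12: A→G; position 17: T→G.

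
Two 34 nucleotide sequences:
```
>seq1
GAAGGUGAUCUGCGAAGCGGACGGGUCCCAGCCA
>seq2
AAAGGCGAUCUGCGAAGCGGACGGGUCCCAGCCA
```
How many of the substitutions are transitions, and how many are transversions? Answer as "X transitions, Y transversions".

2 transitions, 0 transversions

Transitions (purine↔purine or pyrimidine↔pyrimidine): 1 G→A, 6 U→C.
Transversions (purine↔pyrimidine): none.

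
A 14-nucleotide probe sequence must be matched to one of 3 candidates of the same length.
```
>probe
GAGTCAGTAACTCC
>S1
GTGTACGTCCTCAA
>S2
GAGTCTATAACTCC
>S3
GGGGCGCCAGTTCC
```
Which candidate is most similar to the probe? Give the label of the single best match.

S2

Hamming distances to probe — S1: 9; S2: 2; S3: 7.
Smallest is S2 with 2 mismatches.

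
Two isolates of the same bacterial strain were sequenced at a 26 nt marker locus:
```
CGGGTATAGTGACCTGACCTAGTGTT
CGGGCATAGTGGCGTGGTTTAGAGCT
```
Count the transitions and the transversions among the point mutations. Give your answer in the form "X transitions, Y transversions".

6 transitions, 2 transversions

Transitions (purine↔purine or pyrimidine↔pyrimidine): 5 T→C, 12 A→G, 17 A→G, 18 C→T, 19 C→T, 25 T→C.
Transversions (purine↔pyrimidine): 14 C→G, 23 T→A.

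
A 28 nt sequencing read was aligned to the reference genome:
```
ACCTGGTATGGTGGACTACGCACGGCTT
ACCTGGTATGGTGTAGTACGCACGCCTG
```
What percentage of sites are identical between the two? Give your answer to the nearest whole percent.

4 positions differ (14, 16, 25, 28), so 24 of 28 match: 24/28 = 85.71%.

86%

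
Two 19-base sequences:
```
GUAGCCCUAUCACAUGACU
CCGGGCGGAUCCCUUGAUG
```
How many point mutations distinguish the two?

Comparing position by position, 10 bases differ: 1 (G/C), 2 (U/C), 3 (A/G), 5 (C/G), 7 (C/G), 8 (U/G), 12 (A/C), 14 (A/U), 18 (C/U), 19 (U/G).

10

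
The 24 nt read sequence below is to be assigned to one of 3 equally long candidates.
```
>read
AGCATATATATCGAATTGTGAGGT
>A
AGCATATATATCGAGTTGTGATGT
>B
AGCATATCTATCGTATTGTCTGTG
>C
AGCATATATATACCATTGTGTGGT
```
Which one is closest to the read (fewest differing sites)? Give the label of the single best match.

A differs at 2 sites; B differs at 6 sites; C differs at 4 sites. The closest is A.

A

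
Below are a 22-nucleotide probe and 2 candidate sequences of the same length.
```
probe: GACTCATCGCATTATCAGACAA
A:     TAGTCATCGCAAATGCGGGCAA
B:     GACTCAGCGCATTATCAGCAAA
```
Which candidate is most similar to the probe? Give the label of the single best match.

Hamming distances to probe — A: 8; B: 3.
Smallest is B with 3 mismatches.

B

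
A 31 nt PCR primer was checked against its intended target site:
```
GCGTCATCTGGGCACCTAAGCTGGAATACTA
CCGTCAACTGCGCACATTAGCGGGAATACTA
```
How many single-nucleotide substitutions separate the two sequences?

6

The sequences differ at bases 1, 7, 11, 16, 18, 22 (1-based) — 6 in total.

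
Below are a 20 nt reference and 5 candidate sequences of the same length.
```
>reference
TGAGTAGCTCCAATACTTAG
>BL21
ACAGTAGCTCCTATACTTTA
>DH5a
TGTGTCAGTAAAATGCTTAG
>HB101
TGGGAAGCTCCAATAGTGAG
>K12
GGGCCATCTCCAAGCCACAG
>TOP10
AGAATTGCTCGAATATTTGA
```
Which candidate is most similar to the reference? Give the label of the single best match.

HB101

Hamming distances to reference — BL21: 5; DH5a: 7; HB101: 4; K12: 9; TOP10: 7.
Smallest is HB101 with 4 mismatches.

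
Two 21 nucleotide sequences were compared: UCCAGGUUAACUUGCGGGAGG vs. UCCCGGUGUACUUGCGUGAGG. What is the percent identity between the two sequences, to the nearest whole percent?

Mismatches at positions 4, 8, 9, 17 (1-based): 4 of 21.
Identical positions: 17/21 = 80.95% → 81%.

81%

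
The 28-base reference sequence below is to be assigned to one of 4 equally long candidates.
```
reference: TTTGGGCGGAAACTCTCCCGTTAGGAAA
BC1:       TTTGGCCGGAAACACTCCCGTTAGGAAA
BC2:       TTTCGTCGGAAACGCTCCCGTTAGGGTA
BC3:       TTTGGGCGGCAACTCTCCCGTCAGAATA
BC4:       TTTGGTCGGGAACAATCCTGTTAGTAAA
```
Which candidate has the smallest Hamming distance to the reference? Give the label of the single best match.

BC1

Hamming distances to reference — BC1: 2; BC2: 5; BC3: 4; BC4: 6.
Smallest is BC1 with 2 mismatches.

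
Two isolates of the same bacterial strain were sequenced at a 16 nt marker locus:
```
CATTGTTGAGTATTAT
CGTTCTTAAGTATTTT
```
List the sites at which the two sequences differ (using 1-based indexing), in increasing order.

2, 5, 8, 15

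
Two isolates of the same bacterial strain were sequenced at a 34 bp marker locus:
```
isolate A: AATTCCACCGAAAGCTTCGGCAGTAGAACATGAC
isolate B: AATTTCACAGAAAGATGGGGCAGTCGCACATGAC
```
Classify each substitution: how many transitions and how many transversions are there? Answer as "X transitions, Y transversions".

Mismatches (1-based):
site 5: C→T (pyrimidine→pyrimidine, transition)
site 9: C→A (pyrimidine→purine, transversion)
site 15: C→A (pyrimidine→purine, transversion)
site 17: T→G (pyrimidine→purine, transversion)
site 18: C→G (pyrimidine→purine, transversion)
site 25: A→C (purine→pyrimidine, transversion)
site 27: A→C (purine→pyrimidine, transversion)

1 transition, 6 transversions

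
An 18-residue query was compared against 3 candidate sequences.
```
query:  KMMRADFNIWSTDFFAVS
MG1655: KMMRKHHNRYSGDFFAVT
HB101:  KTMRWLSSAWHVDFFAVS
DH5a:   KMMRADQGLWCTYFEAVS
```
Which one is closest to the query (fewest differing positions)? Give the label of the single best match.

Hamming distances to query — MG1655: 7; HB101: 8; DH5a: 6.
Smallest is DH5a with 6 mismatches.

DH5a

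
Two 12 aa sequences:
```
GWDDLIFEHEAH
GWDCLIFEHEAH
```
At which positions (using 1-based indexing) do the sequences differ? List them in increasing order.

4

Scanning 1-based: 4: D/C.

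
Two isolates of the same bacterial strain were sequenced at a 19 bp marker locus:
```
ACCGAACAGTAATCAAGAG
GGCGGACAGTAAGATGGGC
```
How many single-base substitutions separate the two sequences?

The sequences differ at bases 1, 2, 5, 13, 14, 15, 16, 18, 19 (1-based) — 9 in total.

9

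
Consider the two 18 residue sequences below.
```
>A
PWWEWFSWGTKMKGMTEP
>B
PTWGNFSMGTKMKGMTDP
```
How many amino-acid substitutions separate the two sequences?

Mismatches (1-based): residue 2: W→T; residue 4: E→G; residue 5: W→N; residue 8: W→M; residue 17: E→D.

5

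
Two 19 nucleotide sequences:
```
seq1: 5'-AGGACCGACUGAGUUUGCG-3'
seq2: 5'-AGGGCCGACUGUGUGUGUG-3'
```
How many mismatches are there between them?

4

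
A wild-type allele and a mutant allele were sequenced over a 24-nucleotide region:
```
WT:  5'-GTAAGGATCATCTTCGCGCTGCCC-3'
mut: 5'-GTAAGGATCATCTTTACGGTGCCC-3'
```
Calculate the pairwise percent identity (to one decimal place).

87.5%

3 positions differ (15, 16, 19), so 21 of 24 match: 21/24 = 87.5%.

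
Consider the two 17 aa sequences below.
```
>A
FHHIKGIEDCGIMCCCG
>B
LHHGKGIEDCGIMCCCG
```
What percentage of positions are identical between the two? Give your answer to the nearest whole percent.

88%

Mismatches at positions 1, 4 (1-based): 2 of 17.
Identical positions: 15/17 = 88.24% → 88%.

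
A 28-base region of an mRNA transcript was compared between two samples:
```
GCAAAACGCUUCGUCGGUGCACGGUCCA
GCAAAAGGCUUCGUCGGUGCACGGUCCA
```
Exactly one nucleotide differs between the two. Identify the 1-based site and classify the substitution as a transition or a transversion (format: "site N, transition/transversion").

Site 7 changes C→G. C is a pyrimidine and G is a purine, so this is a transversion.

site 7, transversion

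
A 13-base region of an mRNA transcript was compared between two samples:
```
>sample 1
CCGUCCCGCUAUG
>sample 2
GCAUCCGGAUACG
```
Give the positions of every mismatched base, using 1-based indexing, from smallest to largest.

1, 3, 7, 9, 12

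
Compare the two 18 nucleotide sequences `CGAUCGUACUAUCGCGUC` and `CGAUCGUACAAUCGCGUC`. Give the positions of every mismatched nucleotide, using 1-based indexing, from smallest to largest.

10

Scanning 1-based: 10: U/A.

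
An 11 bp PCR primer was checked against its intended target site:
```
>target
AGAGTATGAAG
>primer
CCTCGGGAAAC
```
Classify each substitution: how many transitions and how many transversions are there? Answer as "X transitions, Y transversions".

Mismatches (1-based):
base 1: A→C (purine→pyrimidine, transversion)
base 2: G→C (purine→pyrimidine, transversion)
base 3: A→T (purine→pyrimidine, transversion)
base 4: G→C (purine→pyrimidine, transversion)
base 5: T→G (pyrimidine→purine, transversion)
base 6: A→G (purine→purine, transition)
base 7: T→G (pyrimidine→purine, transversion)
base 8: G→A (purine→purine, transition)
base 11: G→C (purine→pyrimidine, transversion)

2 transitions, 7 transversions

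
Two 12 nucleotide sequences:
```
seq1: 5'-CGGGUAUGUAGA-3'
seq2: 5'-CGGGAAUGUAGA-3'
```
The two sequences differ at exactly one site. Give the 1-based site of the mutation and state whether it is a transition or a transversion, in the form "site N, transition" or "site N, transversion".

site 5, transversion

The sequences differ only at site 5: U→A (pyrimidine→purine), a transversion.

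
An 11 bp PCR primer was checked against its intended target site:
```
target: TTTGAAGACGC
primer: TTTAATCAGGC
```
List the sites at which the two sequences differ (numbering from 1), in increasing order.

4, 6, 7, 9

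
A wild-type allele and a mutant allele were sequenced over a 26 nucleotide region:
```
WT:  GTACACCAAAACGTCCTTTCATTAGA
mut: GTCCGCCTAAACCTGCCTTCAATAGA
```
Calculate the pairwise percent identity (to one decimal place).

73.1%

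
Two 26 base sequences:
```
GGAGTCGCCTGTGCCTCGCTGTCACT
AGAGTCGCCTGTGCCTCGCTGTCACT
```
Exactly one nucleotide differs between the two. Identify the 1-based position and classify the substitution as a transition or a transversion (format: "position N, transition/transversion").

The sequences differ only at position 1: G→A (purine→purine), a transition.

position 1, transition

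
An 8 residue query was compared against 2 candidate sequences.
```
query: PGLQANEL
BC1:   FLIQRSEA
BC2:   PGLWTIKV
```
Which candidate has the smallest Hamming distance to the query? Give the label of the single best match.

BC2

Hamming distances to query — BC1: 6; BC2: 5.
Smallest is BC2 with 5 mismatches.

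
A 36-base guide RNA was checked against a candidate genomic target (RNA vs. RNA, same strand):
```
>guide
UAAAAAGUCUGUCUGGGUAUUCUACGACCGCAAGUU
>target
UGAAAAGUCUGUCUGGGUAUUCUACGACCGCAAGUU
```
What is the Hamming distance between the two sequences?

Mismatches (1-based): position 2: A→G.

1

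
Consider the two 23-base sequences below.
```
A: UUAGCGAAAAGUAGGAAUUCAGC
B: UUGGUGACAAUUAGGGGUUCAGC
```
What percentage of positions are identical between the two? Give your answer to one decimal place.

Mismatches at positions 3, 5, 8, 11, 16, 17 (1-based): 6 of 23.
Identical positions: 17/23 = 73.91% → 73.9%.

73.9%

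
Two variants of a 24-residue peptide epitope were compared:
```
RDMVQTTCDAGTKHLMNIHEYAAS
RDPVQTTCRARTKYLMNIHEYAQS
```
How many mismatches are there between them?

Comparing position by position, 5 positions differ: 3 (M/P), 9 (D/R), 11 (G/R), 14 (H/Y), 23 (A/Q).

5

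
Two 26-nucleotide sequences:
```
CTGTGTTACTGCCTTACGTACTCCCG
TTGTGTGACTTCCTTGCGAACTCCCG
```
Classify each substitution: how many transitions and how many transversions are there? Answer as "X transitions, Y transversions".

2 transitions, 3 transversions

Transitions (purine↔purine or pyrimidine↔pyrimidine): 1 C→T, 16 A→G.
Transversions (purine↔pyrimidine): 7 T→G, 11 G→T, 19 T→A.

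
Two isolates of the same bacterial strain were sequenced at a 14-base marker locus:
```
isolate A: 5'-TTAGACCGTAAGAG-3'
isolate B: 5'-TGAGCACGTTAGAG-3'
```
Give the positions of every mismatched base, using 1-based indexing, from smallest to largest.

2, 5, 6, 10

Scanning 1-based: 2: T/G; 5: A/C; 6: C/A; 10: A/T.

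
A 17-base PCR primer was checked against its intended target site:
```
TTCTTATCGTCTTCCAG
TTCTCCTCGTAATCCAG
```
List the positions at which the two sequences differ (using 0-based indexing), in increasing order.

4, 5, 10, 11

Scanning 0-based: 4: T/C; 5: A/C; 10: C/A; 11: T/A.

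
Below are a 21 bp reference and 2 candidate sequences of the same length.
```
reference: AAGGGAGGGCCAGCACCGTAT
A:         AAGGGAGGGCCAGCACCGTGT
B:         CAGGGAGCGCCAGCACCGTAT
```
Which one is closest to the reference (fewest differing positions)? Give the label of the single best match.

A

Hamming distances to reference — A: 1; B: 2.
Smallest is A with 1 mismatch.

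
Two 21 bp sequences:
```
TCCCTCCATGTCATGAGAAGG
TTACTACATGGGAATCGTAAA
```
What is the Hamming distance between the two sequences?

11

The sequences differ at bases 2, 3, 6, 11, 12, 14, 15, 16, 18, 20, 21 (1-based) — 11 in total.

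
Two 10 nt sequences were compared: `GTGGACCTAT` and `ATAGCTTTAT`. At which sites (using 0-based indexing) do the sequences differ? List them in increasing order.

0, 2, 4, 5, 6

Scanning 0-based: 0: G/A; 2: G/A; 4: A/C; 5: C/T; 6: C/T.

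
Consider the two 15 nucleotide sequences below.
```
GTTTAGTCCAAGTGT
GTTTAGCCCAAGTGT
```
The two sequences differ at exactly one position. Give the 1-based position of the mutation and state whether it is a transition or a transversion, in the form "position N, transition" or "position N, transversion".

Position 7 changes T→C. T is a pyrimidine and C is a pyrimidine, so this is a transition.

position 7, transition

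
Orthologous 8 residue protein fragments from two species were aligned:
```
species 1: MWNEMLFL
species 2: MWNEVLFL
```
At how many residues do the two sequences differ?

Mismatches (1-based): residue 5: M→V.

1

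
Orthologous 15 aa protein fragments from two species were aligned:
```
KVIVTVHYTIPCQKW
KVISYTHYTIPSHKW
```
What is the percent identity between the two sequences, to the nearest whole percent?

Mismatches at positions 4, 5, 6, 12, 13 (1-based): 5 of 15.
Identical positions: 10/15 = 66.67% → 67%.

67%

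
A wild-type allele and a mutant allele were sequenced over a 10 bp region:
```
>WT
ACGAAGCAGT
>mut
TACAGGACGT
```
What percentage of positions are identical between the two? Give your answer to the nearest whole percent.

40%

Mismatches at positions 1, 2, 3, 5, 7, 8 (1-based): 6 of 10.
Identical positions: 4/10 = 40% → 40%.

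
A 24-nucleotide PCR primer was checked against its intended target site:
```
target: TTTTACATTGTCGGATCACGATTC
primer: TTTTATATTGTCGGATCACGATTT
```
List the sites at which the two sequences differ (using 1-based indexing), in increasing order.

Differences at site 6 (C→T), site 24 (C→T).

6, 24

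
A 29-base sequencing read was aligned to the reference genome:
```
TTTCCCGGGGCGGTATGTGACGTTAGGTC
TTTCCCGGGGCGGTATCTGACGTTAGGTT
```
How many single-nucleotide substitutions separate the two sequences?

2

The sequences differ at sites 17, 29 (1-based) — 2 in total.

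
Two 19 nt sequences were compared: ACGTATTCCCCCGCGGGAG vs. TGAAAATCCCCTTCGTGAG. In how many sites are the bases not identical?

The sequences differ at sites 1, 2, 3, 4, 6, 12, 13, 16 (1-based) — 8 in total.

8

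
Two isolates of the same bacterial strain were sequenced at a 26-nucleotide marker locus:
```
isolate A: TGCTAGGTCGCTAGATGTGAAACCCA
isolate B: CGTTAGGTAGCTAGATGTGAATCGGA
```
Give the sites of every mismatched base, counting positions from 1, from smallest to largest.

1, 3, 9, 22, 24, 25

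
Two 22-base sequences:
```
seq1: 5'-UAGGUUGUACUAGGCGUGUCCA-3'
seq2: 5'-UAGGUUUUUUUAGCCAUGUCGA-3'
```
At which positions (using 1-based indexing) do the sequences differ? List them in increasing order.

7, 9, 10, 14, 16, 21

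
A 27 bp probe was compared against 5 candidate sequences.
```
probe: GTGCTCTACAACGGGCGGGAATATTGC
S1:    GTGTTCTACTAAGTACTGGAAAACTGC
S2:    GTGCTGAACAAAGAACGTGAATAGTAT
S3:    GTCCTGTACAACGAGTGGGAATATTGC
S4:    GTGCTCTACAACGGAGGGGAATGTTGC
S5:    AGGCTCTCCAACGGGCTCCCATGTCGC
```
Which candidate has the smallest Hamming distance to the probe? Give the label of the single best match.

S4

S1 differs at 8 sites; S2 differs at 9 sites; S3 differs at 4 sites; S4 differs at 3 sites; S5 differs at 9 sites. The closest is S4.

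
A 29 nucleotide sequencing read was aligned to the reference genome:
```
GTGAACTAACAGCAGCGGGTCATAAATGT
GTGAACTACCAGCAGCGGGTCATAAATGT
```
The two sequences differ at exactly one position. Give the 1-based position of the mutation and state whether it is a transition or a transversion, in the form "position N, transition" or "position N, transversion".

position 9, transversion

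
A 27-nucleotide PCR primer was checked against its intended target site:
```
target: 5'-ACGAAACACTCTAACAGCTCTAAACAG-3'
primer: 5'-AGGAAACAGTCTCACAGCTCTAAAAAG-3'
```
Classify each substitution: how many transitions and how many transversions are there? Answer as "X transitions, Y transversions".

Mismatches (1-based):
base 2: C→G (pyrimidine→purine, transversion)
base 9: C→G (pyrimidine→purine, transversion)
base 13: A→C (purine→pyrimidine, transversion)
base 25: C→A (pyrimidine→purine, transversion)

0 transitions, 4 transversions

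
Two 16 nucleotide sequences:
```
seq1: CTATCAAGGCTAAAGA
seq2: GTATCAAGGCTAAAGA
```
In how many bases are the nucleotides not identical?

1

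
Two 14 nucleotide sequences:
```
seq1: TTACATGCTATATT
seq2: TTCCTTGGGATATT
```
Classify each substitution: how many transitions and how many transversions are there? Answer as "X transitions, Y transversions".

0 transitions, 4 transversions

Mismatches (1-based):
base 3: A→C (purine→pyrimidine, transversion)
base 5: A→T (purine→pyrimidine, transversion)
base 8: C→G (pyrimidine→purine, transversion)
base 9: T→G (pyrimidine→purine, transversion)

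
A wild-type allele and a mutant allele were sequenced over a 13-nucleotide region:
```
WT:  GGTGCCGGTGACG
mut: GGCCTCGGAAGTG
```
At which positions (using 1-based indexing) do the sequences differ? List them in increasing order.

Differences at position 3 (T→C), position 4 (G→C), position 5 (C→T), position 9 (T→A), position 10 (G→A), position 11 (A→G), position 12 (C→T).

3, 4, 5, 9, 10, 11, 12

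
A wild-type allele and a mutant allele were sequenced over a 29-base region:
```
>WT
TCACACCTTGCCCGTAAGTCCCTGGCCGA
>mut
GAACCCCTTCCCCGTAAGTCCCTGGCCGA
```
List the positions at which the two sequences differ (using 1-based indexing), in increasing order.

1, 2, 5, 10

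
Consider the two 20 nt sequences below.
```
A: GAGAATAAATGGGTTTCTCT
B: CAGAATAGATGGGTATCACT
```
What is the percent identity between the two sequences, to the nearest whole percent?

80%

Mismatches at positions 1, 8, 15, 18 (1-based): 4 of 20.
Identical positions: 16/20 = 80% → 80%.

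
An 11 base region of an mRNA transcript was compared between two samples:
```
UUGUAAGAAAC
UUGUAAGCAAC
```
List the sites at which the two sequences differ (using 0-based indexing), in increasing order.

7

Differences at site 7 (A→C).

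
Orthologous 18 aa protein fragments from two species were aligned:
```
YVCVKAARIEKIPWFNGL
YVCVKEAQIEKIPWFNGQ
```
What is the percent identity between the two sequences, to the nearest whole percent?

83%

3 positions differ (6, 8, 18), so 15 of 18 match: 15/18 = 83.33%.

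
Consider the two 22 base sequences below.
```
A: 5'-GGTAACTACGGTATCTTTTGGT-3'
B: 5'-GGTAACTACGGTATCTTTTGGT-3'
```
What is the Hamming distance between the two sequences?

The two sequences are identical at every position.

0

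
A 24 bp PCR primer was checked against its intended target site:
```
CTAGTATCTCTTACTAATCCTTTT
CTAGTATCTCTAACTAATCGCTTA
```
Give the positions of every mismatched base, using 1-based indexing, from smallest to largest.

Scanning 1-based: 12: T/A; 20: C/G; 21: T/C; 24: T/A.

12, 20, 21, 24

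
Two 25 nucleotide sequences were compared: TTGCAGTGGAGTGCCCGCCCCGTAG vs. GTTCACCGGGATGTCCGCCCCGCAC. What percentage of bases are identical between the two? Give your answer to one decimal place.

64.0%

9 positions differ (1, 3, 6, 7, 10, 11, 14, 23, 25), so 16 of 25 match: 16/25 = 64%.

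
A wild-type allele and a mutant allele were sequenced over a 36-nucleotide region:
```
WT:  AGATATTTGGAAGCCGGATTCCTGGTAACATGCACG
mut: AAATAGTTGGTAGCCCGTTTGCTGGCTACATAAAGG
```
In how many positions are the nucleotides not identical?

11

The sequences differ at positions 2, 6, 11, 16, 18, 21, 26, 27, 32, 33, 35 (1-based) — 11 in total.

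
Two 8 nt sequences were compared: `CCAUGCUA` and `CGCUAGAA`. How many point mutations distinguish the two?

Comparing position by position, 5 positions differ: 2 (C/G), 3 (A/C), 5 (G/A), 6 (C/G), 7 (U/A).

5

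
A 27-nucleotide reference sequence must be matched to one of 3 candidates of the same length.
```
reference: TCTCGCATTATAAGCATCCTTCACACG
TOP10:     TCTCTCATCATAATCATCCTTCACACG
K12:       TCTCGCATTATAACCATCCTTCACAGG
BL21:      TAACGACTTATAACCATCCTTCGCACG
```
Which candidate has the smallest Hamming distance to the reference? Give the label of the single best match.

K12

TOP10 differs at 3 sites; K12 differs at 2 sites; BL21 differs at 6 sites. The closest is K12.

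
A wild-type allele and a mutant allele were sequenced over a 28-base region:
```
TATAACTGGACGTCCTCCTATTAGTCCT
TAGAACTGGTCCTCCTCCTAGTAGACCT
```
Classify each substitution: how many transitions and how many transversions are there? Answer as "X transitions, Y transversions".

0 transitions, 5 transversions

Mismatches (1-based):
position 3: T→G (pyrimidine→purine, transversion)
position 10: A→T (purine→pyrimidine, transversion)
position 12: G→C (purine→pyrimidine, transversion)
position 21: T→G (pyrimidine→purine, transversion)
position 25: T→A (pyrimidine→purine, transversion)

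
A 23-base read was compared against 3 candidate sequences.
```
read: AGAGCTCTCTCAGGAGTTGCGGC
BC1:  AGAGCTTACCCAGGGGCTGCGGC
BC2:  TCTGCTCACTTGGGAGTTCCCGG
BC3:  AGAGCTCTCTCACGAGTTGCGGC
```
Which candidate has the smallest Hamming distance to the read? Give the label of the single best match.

BC3

BC1 differs at 5 bases; BC2 differs at 9 bases; BC3 differs at 1 base. The closest is BC3.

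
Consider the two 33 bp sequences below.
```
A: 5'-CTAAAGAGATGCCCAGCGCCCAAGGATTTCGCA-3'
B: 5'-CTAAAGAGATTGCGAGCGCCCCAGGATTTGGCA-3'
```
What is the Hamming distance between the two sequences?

5

The sequences differ at bases 11, 12, 14, 22, 30 (1-based) — 5 in total.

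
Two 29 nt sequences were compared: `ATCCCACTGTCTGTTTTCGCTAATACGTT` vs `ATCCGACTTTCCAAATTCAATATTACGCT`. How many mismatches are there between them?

10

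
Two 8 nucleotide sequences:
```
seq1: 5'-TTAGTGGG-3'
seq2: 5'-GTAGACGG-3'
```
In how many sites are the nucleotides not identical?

3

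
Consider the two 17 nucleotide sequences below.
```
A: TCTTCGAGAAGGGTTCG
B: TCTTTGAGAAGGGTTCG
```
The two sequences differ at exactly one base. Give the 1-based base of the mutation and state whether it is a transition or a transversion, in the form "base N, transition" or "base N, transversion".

base 5, transition

The sequences differ only at base 5: C→T (pyrimidine→pyrimidine), a transition.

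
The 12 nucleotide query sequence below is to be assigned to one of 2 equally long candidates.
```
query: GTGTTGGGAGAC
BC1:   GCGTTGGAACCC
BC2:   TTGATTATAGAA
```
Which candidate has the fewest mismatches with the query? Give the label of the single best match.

BC1

Hamming distances to query — BC1: 4; BC2: 6.
Smallest is BC1 with 4 mismatches.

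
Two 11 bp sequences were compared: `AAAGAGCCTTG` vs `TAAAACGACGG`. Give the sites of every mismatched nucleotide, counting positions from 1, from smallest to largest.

1, 4, 6, 7, 8, 9, 10

Scanning 1-based: 1: A/T; 4: G/A; 6: G/C; 7: C/G; 8: C/A; 9: T/C; 10: T/G.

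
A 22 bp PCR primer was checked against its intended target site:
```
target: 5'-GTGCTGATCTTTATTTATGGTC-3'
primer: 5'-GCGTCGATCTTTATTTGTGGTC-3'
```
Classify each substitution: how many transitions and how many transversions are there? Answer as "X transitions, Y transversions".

4 transitions, 0 transversions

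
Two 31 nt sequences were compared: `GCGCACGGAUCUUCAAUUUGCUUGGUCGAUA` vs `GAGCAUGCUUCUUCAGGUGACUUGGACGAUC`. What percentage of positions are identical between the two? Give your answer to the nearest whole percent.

68%

Mismatches at positions 2, 6, 8, 9, 16, 17, 19, 20, 26, 31 (1-based): 10 of 31.
Identical positions: 21/31 = 67.74% → 68%.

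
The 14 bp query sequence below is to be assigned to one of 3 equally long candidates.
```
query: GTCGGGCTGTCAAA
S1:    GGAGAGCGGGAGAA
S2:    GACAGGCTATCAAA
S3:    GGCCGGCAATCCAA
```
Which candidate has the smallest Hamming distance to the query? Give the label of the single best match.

S1 differs at 7 sites; S2 differs at 3 sites; S3 differs at 5 sites. The closest is S2.

S2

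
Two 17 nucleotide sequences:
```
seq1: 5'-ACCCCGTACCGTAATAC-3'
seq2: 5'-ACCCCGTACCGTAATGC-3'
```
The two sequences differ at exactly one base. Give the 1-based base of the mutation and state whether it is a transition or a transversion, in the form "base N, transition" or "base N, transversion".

Base 16 changes A→G. A is a purine and G is a purine, so this is a transition.

base 16, transition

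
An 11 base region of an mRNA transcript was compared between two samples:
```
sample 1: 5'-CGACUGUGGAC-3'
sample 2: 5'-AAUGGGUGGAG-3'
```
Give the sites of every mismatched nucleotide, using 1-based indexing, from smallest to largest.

Scanning 1-based: 1: C/A; 2: G/A; 3: A/U; 4: C/G; 5: U/G; 11: C/G.

1, 2, 3, 4, 5, 11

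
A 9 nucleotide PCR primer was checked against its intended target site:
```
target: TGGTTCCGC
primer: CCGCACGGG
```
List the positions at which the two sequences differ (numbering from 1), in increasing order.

Differences at position 1 (T→C), position 2 (G→C), position 4 (T→C), position 5 (T→A), position 7 (C→G), position 9 (C→G).

1, 2, 4, 5, 7, 9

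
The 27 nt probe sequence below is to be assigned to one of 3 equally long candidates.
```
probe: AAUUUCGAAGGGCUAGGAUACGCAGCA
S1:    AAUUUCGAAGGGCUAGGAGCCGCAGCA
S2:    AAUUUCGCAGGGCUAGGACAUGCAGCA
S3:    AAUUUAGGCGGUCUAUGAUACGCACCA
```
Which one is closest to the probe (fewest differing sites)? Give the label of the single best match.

S1 differs at 2 sites; S2 differs at 3 sites; S3 differs at 6 sites. The closest is S1.

S1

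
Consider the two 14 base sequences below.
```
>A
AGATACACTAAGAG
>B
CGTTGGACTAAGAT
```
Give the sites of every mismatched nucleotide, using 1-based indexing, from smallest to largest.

1, 3, 5, 6, 14

Scanning 1-based: 1: A/C; 3: A/T; 5: A/G; 6: C/G; 14: G/T.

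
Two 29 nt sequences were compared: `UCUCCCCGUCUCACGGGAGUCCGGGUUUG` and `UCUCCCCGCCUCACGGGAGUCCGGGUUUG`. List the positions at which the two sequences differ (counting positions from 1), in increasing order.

9

Differences at position 9 (U→C).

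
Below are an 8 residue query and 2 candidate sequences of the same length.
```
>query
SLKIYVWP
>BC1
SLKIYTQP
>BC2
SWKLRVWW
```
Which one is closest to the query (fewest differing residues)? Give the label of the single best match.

BC1

BC1 differs at 2 residues; BC2 differs at 4 residues. The closest is BC1.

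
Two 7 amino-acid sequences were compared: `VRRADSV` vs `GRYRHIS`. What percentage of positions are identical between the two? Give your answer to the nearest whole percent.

Mismatches at positions 1, 3, 4, 5, 6, 7 (1-based): 6 of 7.
Identical positions: 1/7 = 14.29% → 14%.

14%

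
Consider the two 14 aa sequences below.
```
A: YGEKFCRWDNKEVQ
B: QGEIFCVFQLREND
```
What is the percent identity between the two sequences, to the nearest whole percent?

Mismatches at positions 1, 4, 7, 8, 9, 10, 11, 13, 14 (1-based): 9 of 14.
Identical positions: 5/14 = 35.71% → 36%.

36%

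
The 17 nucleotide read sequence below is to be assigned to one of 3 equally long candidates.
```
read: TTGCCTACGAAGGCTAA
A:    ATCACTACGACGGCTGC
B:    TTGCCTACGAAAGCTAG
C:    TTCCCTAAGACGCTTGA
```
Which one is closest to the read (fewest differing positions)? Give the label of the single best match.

Hamming distances to read — A: 6; B: 2; C: 6.
Smallest is B with 2 mismatches.

B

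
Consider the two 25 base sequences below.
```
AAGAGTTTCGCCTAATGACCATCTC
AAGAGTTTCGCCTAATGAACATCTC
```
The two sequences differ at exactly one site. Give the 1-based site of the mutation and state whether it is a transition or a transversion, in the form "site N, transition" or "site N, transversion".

site 19, transversion

The sequences differ only at site 19: C→A (pyrimidine→purine), a transversion.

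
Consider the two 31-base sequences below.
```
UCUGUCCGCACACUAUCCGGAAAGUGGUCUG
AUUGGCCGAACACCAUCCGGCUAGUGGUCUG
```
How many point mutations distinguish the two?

7

The sequences differ at positions 1, 2, 5, 9, 14, 21, 22 (1-based) — 7 in total.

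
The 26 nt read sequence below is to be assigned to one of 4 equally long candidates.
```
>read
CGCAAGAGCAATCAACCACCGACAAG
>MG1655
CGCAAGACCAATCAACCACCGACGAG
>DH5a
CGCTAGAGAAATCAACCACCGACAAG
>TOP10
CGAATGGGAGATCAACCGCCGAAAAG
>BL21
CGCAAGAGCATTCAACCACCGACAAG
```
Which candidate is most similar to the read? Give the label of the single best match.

MG1655 differs at 2 bases; DH5a differs at 2 bases; TOP10 differs at 7 bases; BL21 differs at 1 base. The closest is BL21.

BL21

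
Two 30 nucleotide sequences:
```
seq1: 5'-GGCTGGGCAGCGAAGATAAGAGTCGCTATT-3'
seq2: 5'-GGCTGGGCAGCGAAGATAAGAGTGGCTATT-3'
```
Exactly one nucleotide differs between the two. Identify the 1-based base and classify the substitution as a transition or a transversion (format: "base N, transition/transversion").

The sequences differ only at base 24: C→G (pyrimidine→purine), a transversion.

base 24, transversion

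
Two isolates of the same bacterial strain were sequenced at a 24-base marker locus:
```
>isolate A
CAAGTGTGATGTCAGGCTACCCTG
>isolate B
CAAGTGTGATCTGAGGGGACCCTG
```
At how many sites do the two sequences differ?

Mismatches (1-based): site 11: G→C; site 13: C→G; site 17: C→G; site 18: T→G.

4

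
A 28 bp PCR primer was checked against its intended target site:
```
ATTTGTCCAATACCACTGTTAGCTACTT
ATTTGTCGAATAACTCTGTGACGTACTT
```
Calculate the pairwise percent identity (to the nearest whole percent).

Mismatches at positions 8, 13, 15, 20, 22, 23 (1-based): 6 of 28.
Identical positions: 22/28 = 78.57% → 79%.

79%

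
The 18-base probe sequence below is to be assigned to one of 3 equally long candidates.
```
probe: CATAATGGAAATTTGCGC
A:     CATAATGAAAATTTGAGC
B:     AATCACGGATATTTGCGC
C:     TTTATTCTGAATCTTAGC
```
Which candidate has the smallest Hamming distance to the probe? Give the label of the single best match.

A

Hamming distances to probe — A: 2; B: 4; C: 9.
Smallest is A with 2 mismatches.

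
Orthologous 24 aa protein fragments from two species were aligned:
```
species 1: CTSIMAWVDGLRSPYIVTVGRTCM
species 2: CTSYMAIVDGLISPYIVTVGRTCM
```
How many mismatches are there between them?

The sequences differ at residues 4, 7, 12 (1-based) — 3 in total.

3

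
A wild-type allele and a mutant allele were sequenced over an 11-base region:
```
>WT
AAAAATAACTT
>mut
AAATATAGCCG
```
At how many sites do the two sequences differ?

4

The sequences differ at sites 4, 8, 10, 11 (1-based) — 4 in total.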